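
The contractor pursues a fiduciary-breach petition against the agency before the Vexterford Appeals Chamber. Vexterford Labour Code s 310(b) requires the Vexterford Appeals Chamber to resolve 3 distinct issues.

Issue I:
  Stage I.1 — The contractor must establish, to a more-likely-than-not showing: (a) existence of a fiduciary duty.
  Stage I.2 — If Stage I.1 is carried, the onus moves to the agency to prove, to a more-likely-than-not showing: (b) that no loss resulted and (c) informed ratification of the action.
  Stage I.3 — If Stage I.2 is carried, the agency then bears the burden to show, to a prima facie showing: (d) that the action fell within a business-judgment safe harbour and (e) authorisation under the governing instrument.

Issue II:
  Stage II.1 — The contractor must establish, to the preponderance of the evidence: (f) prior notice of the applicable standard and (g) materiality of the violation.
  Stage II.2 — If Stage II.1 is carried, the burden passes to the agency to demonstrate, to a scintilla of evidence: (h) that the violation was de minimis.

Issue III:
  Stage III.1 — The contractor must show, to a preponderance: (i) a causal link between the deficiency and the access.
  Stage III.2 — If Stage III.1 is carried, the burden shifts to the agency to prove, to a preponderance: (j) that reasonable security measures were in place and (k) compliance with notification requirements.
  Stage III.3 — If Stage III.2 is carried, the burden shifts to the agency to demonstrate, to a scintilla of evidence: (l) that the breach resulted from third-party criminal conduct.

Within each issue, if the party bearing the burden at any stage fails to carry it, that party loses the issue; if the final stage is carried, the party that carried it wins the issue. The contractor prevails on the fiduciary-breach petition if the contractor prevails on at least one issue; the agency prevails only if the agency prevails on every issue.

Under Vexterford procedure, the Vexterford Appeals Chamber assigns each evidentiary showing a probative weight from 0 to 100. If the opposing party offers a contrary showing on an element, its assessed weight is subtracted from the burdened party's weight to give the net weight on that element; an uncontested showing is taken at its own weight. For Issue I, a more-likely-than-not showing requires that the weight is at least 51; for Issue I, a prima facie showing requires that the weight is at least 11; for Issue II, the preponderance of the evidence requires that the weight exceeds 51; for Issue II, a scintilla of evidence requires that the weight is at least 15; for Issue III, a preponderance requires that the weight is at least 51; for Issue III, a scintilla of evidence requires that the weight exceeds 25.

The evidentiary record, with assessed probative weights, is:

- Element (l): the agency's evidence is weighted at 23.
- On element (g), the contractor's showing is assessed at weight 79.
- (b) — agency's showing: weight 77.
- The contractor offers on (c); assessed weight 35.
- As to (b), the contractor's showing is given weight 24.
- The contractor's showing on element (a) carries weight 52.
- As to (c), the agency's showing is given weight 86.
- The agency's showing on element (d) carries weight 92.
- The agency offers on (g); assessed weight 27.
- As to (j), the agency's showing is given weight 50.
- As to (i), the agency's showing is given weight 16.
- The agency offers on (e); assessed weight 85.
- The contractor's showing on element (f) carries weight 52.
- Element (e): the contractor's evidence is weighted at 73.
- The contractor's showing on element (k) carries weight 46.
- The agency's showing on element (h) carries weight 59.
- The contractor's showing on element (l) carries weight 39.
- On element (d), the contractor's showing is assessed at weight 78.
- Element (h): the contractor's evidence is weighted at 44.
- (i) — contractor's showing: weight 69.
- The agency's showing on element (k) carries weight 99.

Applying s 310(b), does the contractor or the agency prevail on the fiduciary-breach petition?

contractor

— Issue I —
Stage I.1 — burden on contractor; standard: a more-likely-than-not showing (weight is at least 51).
    (a): 52 ≥ 51 [met]
  Stage I.1 carried; the burden shifts to the agency.
Stage I.2 — burden on agency; standard: a more-likely-than-not showing (weight is at least 51).
    (b): 77 − 24 = 53 ≥ 51 [met]
    (c): 86 − 35 = 51 ≥ 51 [met]
  Stage I.2 carried; the burden remains with the agency.
Stage I.3 — burden on agency; standard: a prima facie showing (weight is at least 11).
    (d): 92 − 78 = 14 ≥ 11 [met]
    (e): 85 − 73 = 12 ≥ 11 [met]
  All elements met at the final stage.
With every stage satisfied, the agency prevails on this issue.
— Issue II —
At Stage II.1 the contractor must meet the preponderance of the evidence (weight exceeds 51): on (f) the weight is 52, which does exceed 51, so (f) meets the standard; on (g) the weight is 79 less the opposing 27 gives net 52, which does exceed 51, so (g) meets the standard.
  All elements met. The burden passes to the agency.
At Stage II.2 the agency must meet a scintilla of evidence (weight is at least 15): on (h) the weight is 59 less the opposing 44 gives net 15, ≥ 15, so (h) meets the standard.
  All elements met at the final stage.
All stages carried — the agency prevails on this issue.
— Issue III —
Stage III.1 — burden on contractor; standard: a preponderance (weight is at least 51).
    (i): 69 − 16 = 53 ≥ 51 [met]
  Stage III.1 carried; the burden shifts to the agency.
Stage III.2 — burden on agency; standard: a preponderance (weight is at least 51).
    (j): 50 < 51 [not met]
    (k): 99 − 46 = 53 ≥ 51 [met]
  Not every element is met, so the agency fails to carry Stage III.2.
So the contractor prevails on this issue.
Per-issue: Issue I → agency; Issue II → agency; Issue III → contractor. The contractor must prevail on at least one issue; overall, the contractor prevails.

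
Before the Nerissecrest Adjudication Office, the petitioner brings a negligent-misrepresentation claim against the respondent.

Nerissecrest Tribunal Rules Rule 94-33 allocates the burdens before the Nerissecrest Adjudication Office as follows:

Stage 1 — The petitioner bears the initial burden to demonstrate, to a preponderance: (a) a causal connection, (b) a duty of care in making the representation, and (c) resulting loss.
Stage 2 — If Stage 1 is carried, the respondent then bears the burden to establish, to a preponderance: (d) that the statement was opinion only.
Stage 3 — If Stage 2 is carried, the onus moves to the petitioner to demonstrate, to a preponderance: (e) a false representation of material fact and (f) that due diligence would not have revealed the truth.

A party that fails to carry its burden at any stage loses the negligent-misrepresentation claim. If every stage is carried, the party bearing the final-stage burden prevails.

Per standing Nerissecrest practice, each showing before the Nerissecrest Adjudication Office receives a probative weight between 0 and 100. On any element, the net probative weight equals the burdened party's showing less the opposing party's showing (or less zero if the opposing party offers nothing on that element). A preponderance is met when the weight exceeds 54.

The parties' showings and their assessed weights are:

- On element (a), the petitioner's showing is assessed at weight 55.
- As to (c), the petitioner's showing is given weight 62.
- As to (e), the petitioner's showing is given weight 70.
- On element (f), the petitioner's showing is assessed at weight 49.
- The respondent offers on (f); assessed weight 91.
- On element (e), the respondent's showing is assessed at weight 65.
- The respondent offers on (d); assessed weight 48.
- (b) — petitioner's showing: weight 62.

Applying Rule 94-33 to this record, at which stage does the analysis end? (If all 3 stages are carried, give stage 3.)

At Stage 1 the petitioner must meet a preponderance (weight exceeds 54): on (a) the weight is 55, which does exceed 54, so (a) meets the standard; on (b) the weight is 62, which does exceed 54, so (b) meets the standard; on (c) the weight is 62, > 54, so (c) meets the standard.
  Stage 1 carried; the burden shifts to the respondent.
At Stage 2 the respondent must meet a preponderance (weight exceeds 54): on (d) the weight is 48, which does not exceed 54, so (d) does not meet the standard.
  The respondent does not carry Stage 2.
The analysis ends at Stage 2; the petitioner prevails.

stage 2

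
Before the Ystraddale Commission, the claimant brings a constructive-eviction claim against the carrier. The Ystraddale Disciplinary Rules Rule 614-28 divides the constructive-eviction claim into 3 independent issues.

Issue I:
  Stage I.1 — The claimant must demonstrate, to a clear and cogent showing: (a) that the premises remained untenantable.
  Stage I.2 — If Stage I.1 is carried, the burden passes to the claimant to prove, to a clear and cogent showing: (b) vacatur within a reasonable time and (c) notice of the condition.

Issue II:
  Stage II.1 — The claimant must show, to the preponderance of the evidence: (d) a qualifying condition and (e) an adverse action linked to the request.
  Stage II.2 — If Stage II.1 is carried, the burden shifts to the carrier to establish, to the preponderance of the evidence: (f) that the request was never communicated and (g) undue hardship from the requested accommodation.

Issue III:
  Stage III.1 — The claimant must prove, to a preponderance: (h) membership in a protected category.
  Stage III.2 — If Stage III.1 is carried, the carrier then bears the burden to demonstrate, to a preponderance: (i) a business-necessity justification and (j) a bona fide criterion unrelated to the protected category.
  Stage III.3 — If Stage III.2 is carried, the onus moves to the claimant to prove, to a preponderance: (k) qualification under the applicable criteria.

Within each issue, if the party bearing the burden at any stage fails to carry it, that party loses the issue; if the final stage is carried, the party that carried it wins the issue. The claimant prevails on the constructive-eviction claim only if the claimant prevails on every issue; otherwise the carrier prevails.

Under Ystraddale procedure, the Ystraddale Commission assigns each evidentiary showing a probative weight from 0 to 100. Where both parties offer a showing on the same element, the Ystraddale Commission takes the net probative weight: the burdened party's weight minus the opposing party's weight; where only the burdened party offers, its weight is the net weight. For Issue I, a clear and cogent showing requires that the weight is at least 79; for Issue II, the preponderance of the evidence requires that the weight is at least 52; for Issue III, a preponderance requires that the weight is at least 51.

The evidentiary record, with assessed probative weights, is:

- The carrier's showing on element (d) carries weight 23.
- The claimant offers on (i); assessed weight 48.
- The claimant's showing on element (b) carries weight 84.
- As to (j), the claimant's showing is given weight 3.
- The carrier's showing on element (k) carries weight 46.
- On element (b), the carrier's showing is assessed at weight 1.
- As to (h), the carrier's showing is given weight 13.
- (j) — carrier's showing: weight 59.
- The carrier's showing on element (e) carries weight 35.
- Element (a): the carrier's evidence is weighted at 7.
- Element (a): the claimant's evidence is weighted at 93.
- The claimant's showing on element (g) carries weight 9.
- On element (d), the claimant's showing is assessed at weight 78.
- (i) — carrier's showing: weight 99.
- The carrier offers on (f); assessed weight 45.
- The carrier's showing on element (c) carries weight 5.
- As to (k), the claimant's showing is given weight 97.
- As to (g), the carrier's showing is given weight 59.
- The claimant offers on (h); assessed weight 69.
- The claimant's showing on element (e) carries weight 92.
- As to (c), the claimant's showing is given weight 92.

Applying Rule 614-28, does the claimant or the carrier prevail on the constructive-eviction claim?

claimant

— Issue I —
Stage I.1 (claimant, a clear and cogent showing, weight is at least 79): (a) net 93−7=86 ≥ 79 — meets.
  Stage I.1 is satisfied; the claimant continues to bear the burden.
Stage I.2 (claimant, a clear and cogent showing, weight is at least 79): (b) net 84−1=83 ≥ 79 — meets; (c) net 92−5=87 ≥ 79 — meets.
  The claimant carries the last stage.
With every stage satisfied, the claimant prevails on this issue.
— Issue II —
Stage II.1 (claimant, the preponderance of the evidence, weight is at least 52): (d) net 78−23=55 ≥ 52 — meets; (e) net 92−35=57 ≥ 52 — meets.
  All elements met. The burden passes to the carrier.
Stage II.2 (carrier, the preponderance of the evidence, weight is at least 52): (f) 45 < 52 — fails; (g) net 59−9=50 < 52 — fails.
  The carrier does not carry Stage II.2.
So the claimant prevails on this issue.
— Issue III —
At Stage III.1 the claimant must meet a preponderance (weight is at least 51): on (h) the weight is 69 less the opposing 13 gives net 56, which does reach 51, so (h) meets the standard.
  The claimant carries Stage III.1; the carrier now bears the burden.
At Stage III.2 the carrier must meet a preponderance (weight is at least 51): on (i) the weight is 99 less the opposing 48 gives net 51, ≥ 51, so (i) meets the standard; on (j) the weight is 59 less the opposing 3 gives net 56, which does reach 51, so (j) meets the standard.
  Stage III.2 is satisfied; the onus moves to the claimant.
At Stage III.3 the claimant must meet a preponderance (weight is at least 51): on (k) the weight is 97 less the opposing 46 gives net 51, ≥ 51, so (k) meets the standard.
  Stage III.3 carried; the final stage is satisfied.
All stages carried — the claimant prevails on this issue.
Per-issue: Issue I → claimant; Issue II → claimant; Issue III → claimant. The claimant must prevail on every issue; overall, the claimant prevails.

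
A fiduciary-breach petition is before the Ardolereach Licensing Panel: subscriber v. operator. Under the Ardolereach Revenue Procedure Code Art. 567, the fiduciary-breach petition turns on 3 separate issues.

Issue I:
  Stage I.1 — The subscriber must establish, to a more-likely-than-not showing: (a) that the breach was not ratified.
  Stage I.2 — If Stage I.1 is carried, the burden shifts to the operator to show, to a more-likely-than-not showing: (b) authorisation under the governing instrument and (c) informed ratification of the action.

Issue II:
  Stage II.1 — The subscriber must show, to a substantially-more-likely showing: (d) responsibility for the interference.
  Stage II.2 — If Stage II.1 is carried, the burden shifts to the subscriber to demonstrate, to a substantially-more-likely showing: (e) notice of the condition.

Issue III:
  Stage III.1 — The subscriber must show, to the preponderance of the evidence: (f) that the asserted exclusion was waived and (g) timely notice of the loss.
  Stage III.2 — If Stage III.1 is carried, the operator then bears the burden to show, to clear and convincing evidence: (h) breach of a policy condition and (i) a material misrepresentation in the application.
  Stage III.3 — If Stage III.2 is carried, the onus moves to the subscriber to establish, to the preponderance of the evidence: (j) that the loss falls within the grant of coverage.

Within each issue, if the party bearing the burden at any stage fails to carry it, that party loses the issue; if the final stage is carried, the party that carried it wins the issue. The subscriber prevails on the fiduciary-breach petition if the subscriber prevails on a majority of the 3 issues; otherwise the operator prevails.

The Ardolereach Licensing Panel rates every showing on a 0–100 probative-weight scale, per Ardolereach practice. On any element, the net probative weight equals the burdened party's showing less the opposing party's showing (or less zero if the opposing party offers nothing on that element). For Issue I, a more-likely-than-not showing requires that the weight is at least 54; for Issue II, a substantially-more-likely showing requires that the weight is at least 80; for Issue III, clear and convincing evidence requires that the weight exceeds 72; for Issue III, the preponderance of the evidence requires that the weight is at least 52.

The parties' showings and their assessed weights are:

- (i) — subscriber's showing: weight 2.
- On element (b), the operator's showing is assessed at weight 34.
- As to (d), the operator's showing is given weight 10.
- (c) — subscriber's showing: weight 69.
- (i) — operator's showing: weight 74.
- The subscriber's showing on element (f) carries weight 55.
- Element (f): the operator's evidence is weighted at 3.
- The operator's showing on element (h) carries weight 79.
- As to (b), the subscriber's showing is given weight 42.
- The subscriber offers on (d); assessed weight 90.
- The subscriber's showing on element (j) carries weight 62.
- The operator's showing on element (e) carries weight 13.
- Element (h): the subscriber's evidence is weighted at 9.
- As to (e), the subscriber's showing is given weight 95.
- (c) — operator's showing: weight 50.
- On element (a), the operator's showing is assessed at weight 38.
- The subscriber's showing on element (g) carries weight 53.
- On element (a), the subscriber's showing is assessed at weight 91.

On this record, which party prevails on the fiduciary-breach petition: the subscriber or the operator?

— Issue I —
At Stage I.1 the subscriber must meet a more-likely-than-not showing (weight is at least 54): on (a) the weight is 91 less the opposing 38 gives net 53, which does not reach 54, so (a) does not meet the standard.
  Not every element is met, so the subscriber fails to carry Stage I.1.
The analysis ends at Stage I.1; the operator prevails on this issue.
— Issue II —
Stage II.1 — burden on subscriber; standard: a substantially-more-likely showing (weight is at least 80).
    (d): 90 − 10 = 80 ≥ 80 [met]
  Stage II.1 carried; the burden remains with the subscriber.
Stage II.2 — burden on subscriber; standard: a substantially-more-likely showing (weight is at least 80).
    (e): 95 − 13 = 82 ≥ 80 [met]
  Stage II.2 carried; the final stage is satisfied.
Every stage carried; the subscriber prevails on this issue.
— Issue III —
Stage III.1 (subscriber, the preponderance of the evidence, weight is at least 52): (f) net 55−3=52 ≥ 52 — meets; (g) 53 ≥ 52 — meets.
  The subscriber carries Stage III.1; the operator now bears the burden.
Stage III.2 (operator, clear and convincing evidence, weight exceeds 72): (h) net 79−9=70 ≤ 72 — fails; (i) net 74−2=72 ≤ 72 — fails.
  Not every element is met, so the operator fails to carry Stage III.2.
The subscriber prevails on this issue.
Per-issue: Issue I → operator; Issue II → subscriber; Issue III → subscriber. The subscriber must prevail on a majority of issues; overall, the subscriber prevails.

subscriber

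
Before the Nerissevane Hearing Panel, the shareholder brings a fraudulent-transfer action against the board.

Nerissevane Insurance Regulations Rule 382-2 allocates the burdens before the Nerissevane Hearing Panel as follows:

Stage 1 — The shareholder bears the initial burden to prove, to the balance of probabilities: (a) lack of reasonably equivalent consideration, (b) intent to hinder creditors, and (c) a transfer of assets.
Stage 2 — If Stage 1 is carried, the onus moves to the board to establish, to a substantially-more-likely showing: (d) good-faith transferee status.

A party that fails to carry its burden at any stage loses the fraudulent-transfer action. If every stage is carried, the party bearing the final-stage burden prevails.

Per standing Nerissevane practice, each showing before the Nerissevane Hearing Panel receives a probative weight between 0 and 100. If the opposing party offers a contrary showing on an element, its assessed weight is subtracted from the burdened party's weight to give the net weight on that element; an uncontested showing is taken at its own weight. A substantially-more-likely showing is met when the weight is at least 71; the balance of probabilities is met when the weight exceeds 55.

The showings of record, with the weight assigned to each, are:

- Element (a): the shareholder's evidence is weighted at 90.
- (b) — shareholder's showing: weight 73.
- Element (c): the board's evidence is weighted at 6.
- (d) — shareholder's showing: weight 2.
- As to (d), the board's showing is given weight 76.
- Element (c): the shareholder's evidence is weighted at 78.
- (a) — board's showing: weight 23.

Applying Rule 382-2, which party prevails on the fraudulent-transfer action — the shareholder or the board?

Stage 1 (shareholder, the balance of probabilities, weight exceeds 55): (a) net 90−23=67 > 55 — meets; (b) 73 > 55 — meets; (c) net 78−6=72 > 55 — meets.
  Stage 1 is satisfied; the onus moves to the board.
Stage 2 (board, a substantially-more-likely showing, weight is at least 71): (d) net 76−2=74 ≥ 71 — meets.
  The board carries the last stage.
All stages carried — the board prevails.

board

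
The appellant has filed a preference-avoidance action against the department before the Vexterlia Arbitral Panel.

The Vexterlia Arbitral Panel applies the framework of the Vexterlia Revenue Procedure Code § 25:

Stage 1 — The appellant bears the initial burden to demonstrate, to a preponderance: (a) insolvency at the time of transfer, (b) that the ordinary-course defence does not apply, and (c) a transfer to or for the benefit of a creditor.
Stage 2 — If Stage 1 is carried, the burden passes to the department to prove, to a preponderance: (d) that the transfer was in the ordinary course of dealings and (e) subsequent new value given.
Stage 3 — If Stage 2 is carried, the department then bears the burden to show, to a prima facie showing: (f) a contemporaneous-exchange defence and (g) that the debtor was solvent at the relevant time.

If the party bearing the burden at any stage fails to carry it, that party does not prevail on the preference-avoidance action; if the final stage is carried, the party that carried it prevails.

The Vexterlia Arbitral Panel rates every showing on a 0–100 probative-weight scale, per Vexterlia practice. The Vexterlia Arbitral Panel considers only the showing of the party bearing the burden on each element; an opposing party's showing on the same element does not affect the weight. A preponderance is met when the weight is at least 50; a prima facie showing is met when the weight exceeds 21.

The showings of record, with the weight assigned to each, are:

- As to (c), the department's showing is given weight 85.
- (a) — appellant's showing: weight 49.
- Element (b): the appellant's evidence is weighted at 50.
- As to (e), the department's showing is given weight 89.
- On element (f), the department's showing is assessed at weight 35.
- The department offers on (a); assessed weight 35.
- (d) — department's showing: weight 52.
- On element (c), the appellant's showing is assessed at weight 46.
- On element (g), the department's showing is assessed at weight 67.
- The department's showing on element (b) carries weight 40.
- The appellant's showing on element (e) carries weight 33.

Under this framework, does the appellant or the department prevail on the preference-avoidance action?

department

At Stage 1 the appellant must meet a preponderance (weight is at least 50): on (a) the weight is 49 (the department's 35 is given no effect), which does not reach 50, so (a) does not meet the standard; on (b) the weight is 50 (the department's 40 is given no effect), which does reach 50, so (b) meets the standard; on (c) the weight is 46 (the department's 85 is given no effect), < 50, so (c) does not meet the standard.
  Not every element is met, so the appellant fails to carry Stage 1.
So the department prevails.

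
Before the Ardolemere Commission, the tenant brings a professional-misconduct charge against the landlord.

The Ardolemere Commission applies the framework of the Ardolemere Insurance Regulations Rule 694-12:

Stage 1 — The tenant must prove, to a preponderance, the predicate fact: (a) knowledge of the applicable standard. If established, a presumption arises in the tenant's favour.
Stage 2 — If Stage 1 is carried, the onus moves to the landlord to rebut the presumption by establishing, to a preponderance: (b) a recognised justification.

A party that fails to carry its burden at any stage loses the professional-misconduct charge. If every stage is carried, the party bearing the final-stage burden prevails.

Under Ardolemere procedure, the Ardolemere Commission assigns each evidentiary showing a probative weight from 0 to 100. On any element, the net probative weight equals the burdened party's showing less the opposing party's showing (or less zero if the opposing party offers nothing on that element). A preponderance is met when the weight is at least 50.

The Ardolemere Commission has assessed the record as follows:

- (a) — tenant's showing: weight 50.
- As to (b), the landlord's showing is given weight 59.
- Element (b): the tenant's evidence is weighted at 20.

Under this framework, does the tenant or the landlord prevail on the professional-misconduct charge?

Stage 1 (tenant, a preponderance, weight is at least 50): (a) 50 ≥ 50 — meets.
  All elements met. The burden passes to the landlord.
Stage 2 (landlord, a preponderance, weight is at least 50): (b) net 59−20=39 < 50 — fails.
  The landlord does not carry Stage 2.
So the tenant prevails.

tenant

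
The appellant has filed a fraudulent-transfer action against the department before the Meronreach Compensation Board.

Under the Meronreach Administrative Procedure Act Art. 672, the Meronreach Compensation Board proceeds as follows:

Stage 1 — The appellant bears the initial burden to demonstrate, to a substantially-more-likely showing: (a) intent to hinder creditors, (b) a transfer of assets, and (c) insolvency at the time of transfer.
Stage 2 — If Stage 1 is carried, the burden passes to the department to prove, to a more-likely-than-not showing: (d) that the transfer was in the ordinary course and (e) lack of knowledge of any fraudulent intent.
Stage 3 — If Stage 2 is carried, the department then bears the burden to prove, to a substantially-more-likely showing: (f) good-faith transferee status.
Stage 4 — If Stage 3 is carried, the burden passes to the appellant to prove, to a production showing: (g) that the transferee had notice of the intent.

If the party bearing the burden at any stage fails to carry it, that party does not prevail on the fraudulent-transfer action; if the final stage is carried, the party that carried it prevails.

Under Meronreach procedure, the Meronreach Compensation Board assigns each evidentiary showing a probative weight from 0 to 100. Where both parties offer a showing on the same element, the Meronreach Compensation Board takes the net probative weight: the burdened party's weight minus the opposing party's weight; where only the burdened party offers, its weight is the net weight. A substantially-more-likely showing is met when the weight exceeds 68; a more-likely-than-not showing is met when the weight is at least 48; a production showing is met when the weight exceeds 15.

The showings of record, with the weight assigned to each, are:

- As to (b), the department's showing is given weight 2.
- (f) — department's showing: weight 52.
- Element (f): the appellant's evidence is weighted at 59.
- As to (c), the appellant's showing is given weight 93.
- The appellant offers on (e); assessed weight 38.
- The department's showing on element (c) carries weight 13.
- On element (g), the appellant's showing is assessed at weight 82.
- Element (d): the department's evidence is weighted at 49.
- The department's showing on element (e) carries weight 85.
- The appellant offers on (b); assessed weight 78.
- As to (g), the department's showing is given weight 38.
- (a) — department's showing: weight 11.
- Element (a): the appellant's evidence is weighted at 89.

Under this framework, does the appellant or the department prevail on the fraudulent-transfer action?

appellant

At Stage 1 the appellant must meet a substantially-more-likely showing (weight exceeds 68): on (a) the weight is 89 less the opposing 11 gives net 78, > 68, so (a) meets the standard; on (b) the weight is 78 less the opposing 2 gives net 76, which does exceed 68, so (b) meets the standard; on (c) the weight is 93 less the opposing 13 gives net 80, which does exceed 68, so (c) meets the standard.
  Stage 1 is satisfied; the onus moves to the department.
At Stage 2 the department must meet a more-likely-than-not showing (weight is at least 48): on (d) the weight is 49, which does reach 48, so (d) meets the standard; on (e) the weight is 85 less the opposing 38 gives net 47, which does not reach 48, so (e) does not meet the standard.
  The department does not carry Stage 2.
The appellant prevails.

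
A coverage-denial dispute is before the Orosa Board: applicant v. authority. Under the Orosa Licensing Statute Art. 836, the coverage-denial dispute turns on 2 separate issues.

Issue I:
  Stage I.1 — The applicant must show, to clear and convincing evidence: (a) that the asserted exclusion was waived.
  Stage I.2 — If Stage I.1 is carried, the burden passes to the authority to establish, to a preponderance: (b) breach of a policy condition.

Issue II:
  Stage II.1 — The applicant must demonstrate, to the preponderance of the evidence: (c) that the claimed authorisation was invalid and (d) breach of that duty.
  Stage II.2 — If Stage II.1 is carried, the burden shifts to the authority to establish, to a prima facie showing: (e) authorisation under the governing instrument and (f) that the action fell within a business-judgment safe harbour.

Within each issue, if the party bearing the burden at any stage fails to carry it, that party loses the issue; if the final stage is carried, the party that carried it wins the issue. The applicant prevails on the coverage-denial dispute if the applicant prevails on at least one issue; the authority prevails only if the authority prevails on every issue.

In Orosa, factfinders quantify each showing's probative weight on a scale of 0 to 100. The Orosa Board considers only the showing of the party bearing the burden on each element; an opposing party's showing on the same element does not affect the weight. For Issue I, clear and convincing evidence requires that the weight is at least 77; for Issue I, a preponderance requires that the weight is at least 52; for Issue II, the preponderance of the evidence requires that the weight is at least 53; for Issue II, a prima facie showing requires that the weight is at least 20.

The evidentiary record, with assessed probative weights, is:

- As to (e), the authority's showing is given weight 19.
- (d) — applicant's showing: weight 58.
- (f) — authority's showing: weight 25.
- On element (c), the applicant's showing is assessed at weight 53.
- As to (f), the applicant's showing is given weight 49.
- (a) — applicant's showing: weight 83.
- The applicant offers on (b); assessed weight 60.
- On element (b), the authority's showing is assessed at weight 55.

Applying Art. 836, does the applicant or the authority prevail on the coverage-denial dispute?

applicant

— Issue I —
Stage I.1 (applicant, clear and convincing evidence, weight is at least 77): (a) 83 ≥ 77 — meets.
  All elements met. The burden passes to the authority.
Stage I.2 (authority, a preponderance, weight is at least 52): (b) 55 (applicant's 60 disregarded) ≥ 52 — meets.
  The authority carries the last stage.
All stages carried — the authority prevails on this issue.
— Issue II —
Stage II.1 (applicant, the preponderance of the evidence, weight is at least 53): (c) 53 ≥ 53 — meets; (d) 58 ≥ 53 — meets.
  Stage II.1 carried; the burden shifts to the authority.
Stage II.2 (authority, a prima facie showing, weight is at least 20): (e) 19 < 20 — fails; (f) 25 (applicant's 49 disregarded) ≥ 20 — meets.
  The authority does not carry Stage II.2.
The analysis ends at Stage II.2; the applicant prevails on this issue.
Per-issue: Issue I → authority; Issue II → applicant. The applicant must prevail on at least one issue; overall, the applicant prevails.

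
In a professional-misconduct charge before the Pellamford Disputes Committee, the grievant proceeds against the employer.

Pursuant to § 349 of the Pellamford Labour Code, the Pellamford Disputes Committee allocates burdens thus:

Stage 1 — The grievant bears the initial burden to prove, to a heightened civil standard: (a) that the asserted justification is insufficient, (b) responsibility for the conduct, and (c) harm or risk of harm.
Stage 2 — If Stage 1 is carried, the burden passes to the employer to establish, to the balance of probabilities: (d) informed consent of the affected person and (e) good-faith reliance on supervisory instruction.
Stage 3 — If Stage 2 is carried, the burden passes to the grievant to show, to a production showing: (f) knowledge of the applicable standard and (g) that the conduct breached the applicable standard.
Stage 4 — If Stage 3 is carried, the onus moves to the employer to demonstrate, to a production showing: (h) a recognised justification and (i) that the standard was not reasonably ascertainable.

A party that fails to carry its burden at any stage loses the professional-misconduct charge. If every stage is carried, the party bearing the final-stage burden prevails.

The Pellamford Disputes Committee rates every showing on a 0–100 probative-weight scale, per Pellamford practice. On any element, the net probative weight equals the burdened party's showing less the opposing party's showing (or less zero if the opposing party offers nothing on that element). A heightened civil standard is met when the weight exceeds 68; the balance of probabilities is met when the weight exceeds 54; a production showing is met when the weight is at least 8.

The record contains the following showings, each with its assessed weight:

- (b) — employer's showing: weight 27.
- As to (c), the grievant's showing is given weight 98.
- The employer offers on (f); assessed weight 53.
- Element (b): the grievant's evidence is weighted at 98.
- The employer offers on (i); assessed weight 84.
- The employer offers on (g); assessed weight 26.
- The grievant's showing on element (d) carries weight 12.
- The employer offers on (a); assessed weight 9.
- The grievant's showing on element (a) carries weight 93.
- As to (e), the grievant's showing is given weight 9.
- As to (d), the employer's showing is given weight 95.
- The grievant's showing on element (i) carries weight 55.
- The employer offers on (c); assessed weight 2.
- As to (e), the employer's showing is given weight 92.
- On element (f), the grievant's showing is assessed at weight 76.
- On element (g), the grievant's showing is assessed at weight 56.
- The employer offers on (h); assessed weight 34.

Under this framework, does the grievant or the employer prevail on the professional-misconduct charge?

Stage 1 — burden on grievant; standard: a heightened civil standard (weight exceeds 68).
    (a): 93 − 9 = 84 > 68 [met]
    (b): 98 − 27 = 71 > 68 [met]
    (c): 98 − 2 = 96 > 68 [met]
  Stage 1 carried; the burden shifts to the employer.
Stage 2 — burden on employer; standard: the balance of probabilities (weight exceeds 54).
    (d): 95 − 12 = 83 > 54 [met]
    (e): 92 − 9 = 83 > 54 [met]
  The employer carries Stage 2; the grievant now bears the burden.
Stage 3 — burden on grievant; standard: a production showing (weight is at least 8).
    (f): 76 − 53 = 23 ≥ 8 [met]
    (g): 56 − 26 = 30 ≥ 8 [met]
  Stage 3 carried; the burden shifts to the employer.
Stage 4 — burden on employer; standard: a production showing (weight is at least 8).
    (h): 34 ≥ 8 [met]
    (i): 84 − 55 = 29 ≥ 8 [met]
  The employer carries the last stage.
With every stage satisfied, the employer prevails.

employer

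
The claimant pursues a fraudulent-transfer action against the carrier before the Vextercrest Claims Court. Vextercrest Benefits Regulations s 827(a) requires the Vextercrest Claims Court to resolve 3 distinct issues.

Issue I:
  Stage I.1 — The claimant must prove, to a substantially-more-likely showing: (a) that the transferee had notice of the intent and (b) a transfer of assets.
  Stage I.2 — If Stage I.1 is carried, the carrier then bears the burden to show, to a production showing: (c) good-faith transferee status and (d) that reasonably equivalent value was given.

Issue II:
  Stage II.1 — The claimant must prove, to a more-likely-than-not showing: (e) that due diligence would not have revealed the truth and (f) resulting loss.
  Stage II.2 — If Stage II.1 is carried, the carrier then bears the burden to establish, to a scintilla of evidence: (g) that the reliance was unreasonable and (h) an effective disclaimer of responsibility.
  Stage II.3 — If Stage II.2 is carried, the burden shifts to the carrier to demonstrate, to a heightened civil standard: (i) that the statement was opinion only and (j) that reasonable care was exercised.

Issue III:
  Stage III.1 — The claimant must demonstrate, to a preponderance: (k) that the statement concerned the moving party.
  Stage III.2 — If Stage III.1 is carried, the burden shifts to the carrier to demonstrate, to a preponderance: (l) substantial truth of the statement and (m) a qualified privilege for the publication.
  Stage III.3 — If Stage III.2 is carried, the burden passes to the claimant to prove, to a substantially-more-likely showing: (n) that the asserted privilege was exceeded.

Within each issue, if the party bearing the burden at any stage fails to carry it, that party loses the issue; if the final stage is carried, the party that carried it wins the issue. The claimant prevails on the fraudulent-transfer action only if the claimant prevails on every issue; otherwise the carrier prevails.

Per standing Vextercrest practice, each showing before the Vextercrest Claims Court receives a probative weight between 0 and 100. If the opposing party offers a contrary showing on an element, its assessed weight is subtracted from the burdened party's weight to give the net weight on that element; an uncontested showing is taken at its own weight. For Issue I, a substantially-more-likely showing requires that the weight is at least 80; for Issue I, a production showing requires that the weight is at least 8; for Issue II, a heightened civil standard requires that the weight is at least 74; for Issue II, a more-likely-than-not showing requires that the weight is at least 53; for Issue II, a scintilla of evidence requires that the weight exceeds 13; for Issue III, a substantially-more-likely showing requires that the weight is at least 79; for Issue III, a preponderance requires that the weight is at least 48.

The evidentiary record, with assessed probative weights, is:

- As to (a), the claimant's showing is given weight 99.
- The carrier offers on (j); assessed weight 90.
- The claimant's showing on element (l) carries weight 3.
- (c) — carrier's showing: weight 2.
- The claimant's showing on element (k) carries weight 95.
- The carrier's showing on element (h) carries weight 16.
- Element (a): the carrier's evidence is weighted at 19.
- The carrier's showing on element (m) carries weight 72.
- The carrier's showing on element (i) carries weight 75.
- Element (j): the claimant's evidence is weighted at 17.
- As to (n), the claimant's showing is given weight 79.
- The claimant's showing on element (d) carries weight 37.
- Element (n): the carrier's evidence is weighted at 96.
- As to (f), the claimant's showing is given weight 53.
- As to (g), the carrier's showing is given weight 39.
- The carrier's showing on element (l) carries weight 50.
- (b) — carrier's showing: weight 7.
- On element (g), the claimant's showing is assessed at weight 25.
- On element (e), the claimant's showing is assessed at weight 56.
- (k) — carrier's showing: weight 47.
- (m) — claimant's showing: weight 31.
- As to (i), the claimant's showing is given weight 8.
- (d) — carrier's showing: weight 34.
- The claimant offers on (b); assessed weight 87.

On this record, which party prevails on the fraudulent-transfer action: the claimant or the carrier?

claimant

— Issue I —
At Stage I.1 the claimant must meet a substantially-more-likely showing (weight is at least 80): on (a) the weight is 99 less the opposing 19 gives net 80, which does reach 80, so (a) meets the standard; on (b) the weight is 87 less the opposing 7 gives net 80, which does reach 80, so (b) meets the standard.
  Stage I.1 carried; the burden shifts to the carrier.
At Stage I.2 the carrier must meet a production showing (weight is at least 8): on (c) the weight is 2, < 8, so (c) does not meet the standard; on (d) the weight is 34 less the opposing 37 gives net -3, which does not reach 8, so (d) does not meet the standard.
  The carrier does not carry Stage I.2.
The claimant prevails on this issue.
— Issue II —
At Stage II.1 the claimant must meet a more-likely-than-not showing (weight is at least 53): on (e) the weight is 56, which does reach 53, so (e) meets the standard; on (f) the weight is 53, ≥ 53, so (f) meets the standard.
  All elements met. The burden passes to the carrier.
At Stage II.2 the carrier must meet a scintilla of evidence (weight exceeds 13): on (g) the weight is 39 less the opposing 25 gives net 14, which does exceed 13, so (g) meets the standard; on (h) the weight is 16, > 13, so (h) meets the standard.
  All elements met. The carrier retains the burden for Stage II.3.
At Stage II.3 the carrier must meet a heightened civil standard (weight is at least 74): on (i) the weight is 75 less the opposing 8 gives net 67, < 74, so (i) does not meet the standard; on (j) the weight is 90 less the opposing 17 gives net 73, < 74, so (j) does not meet the standard.
  Stage II.3 not carried; the carrier fails its burden.
So the claimant prevails on this issue.
— Issue III —
At Stage III.1 the claimant must meet a preponderance (weight is at least 48): on (k) the weight is 95 less the opposing 47 gives net 48, which does reach 48, so (k) meets the standard.
  All elements met. The burden passes to the carrier.
At Stage III.2 the carrier must meet a preponderance (weight is at least 48): on (l) the weight is 50 less the opposing 3 gives net 47, < 48, so (l) does not meet the standard; on (m) the weight is 72 less the opposing 31 gives net 41, < 48, so (m) does not meet the standard.
  The carrier does not carry Stage III.2.
So the claimant prevails on this issue.
Per-issue: Issue I → claimant; Issue II → claimant; Issue III → claimant. The claimant must prevail on every issue; overall, the claimant prevails.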